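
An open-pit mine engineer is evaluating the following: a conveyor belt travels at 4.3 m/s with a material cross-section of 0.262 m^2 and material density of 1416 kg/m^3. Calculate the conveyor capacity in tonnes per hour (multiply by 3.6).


5742.9562 t/h

Volumetric flow = speed * area
= 4.3 * 0.262 = 1.1266 m^3/s
Mass flow = volumetric * density
= 1.1266 * 1416 = 1595.2656 kg/s
Convert to t/h: multiply by 3.6
Capacity = 1595.2656 * 3.6
= 5742.9562 t/h


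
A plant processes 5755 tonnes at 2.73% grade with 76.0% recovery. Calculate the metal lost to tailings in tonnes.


Total metal in feed:
= 5755 * 2.73 / 100 = 157.1115 tonnes
Metal recovered:
= 157.1115 * 76.0 / 100 = 119.40474 tonnes
Metal lost to tailings:
= 157.1115 - 119.40474
= 37.7068 tonnes

37.7068 tonnes


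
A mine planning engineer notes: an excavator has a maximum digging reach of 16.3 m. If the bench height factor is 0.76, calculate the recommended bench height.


12.388 m

Bench height = reach * factor
= 16.3 * 0.76
= 12.388 m


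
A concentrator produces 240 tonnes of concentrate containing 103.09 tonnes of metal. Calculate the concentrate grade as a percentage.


Grade = (metal in concentrate / concentrate mass) * 100
= (103.09 / 240) * 100
= 0.4295416667 * 100
= 42.9542%

42.9542%


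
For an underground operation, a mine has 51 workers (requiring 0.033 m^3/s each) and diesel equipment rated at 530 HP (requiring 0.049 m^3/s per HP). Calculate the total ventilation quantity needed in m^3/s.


Airflow for workers:
Q_people = 51 * 0.033 = 1.683 m^3/s
Airflow for diesel equipment:
Q_diesel = 530 * 0.049 = 25.97 m^3/s
Total ventilation:
Q_total = 1.683 + 25.97
= 27.653 m^3/s

27.653 m^3/s


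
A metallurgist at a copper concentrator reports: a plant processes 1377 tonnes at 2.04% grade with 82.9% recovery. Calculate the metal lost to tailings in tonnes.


4.8035 tonnes

Total metal in feed:
= 1377 * 2.04 / 100 = 28.0908 tonnes
Metal recovered:
= 28.0908 * 82.9 / 100 = 23.2872732 tonnes
Metal lost to tailings:
= 28.0908 - 23.2872732
= 4.8035 tonnes


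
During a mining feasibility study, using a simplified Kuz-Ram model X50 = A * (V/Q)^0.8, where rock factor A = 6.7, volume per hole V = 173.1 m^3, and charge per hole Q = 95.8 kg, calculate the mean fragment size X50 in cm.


10.7552 cm

Compute V/Q:
V/Q = 173.1 / 95.8 = 1.806889353
Raise to the power 0.8:
(V/Q)^0.8 = 1.806889353^0.8 = 1.605259494
Multiply by A:
X50 = 6.7 * 1.605259494
= 10.7552 cm


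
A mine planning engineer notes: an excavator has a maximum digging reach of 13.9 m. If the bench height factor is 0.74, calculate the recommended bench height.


Bench height = reach * factor
= 13.9 * 0.74
= 10.286 m

10.286 m


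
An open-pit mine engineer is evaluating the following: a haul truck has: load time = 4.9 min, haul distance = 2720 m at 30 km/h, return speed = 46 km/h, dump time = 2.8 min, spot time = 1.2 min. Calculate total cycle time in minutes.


17.8878 min

Convert haul speed to m/min: 30 * 1000/60 = 500 m/min
Haul time = 2720 / 500 = 5.44 min
Convert return speed to m/min: 46 * 1000/60 = 766.6666667 m/min
Return time = 2720 / 766.6666667 = 3.547826087 min
Total cycle time:
= 4.9 + 5.44 + 2.8 + 3.547826087 + 1.2
= 17.8878 min


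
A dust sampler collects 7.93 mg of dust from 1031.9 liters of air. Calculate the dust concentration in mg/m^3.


Convert liters to m^3: 1 m^3 = 1000 L
Concentration = mass / volume * 1000
= 7.93 / 1031.9 * 1000
= 0.007684853183 * 1000
= 7.6849 mg/m^3

7.6849 mg/m^3


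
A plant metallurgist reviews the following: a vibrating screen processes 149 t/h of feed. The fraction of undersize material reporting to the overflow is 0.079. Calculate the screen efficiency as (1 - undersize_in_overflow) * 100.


92.1%

Screen efficiency = (1 - fraction of undersize in overflow) * 100
= (1 - 0.079) * 100
= 0.921 * 100
= 92.1%


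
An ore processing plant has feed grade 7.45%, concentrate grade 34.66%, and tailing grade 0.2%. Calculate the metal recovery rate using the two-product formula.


Using the two-product formula:
R = 100 * c * (f - t) / (f * (c - t))
Numerator = 100 * 34.66 * (7.45 - 0.2)
= 100 * 34.66 * 7.25
= 25128.5
Denominator = 7.45 * (34.66 - 0.2)
= 7.45 * 34.46
= 256.727
R = 25128.5 / 256.727
= 97.8802%

97.8802%


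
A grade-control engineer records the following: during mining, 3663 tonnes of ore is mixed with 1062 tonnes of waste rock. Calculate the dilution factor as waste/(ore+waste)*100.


Total material = ore + waste
= 3663 + 1062 = 4725 tonnes
Dilution = waste / total * 100
= 1062 / 4725 * 100
= 0.2247619048 * 100
= 22.4762%

22.4762%


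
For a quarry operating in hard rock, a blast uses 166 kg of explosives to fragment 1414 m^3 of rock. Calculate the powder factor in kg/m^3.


0.1174 kg/m^3

Powder factor = explosive mass / rock volume
= 166 / 1414
= 0.1174 kg/m^3


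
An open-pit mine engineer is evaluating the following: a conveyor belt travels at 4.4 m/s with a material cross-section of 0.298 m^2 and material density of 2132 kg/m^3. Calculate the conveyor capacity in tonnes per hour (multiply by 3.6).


Volumetric flow = speed * area
= 4.4 * 0.298 = 1.3112 m^3/s
Mass flow = volumetric * density
= 1.3112 * 2132 = 2795.4784 kg/s
Convert to t/h: multiply by 3.6
Capacity = 2795.4784 * 3.6
= 10063.7222 t/h

10063.7222 t/h


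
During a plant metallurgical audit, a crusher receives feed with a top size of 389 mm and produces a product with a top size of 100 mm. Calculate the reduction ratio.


3.89

Reduction ratio = feed size / product size
= 389 / 100
= 3.89


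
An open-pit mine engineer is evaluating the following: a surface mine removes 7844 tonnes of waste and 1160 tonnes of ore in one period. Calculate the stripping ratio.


Stripping ratio = waste tonnage / ore tonnage
= 7844 / 1160
= 6.7621

6.7621


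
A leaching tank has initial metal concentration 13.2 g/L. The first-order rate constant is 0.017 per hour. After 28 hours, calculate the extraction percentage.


37.8737%

Compute the exponent:
-k * t = -0.017 * 28 = -0.476
Remaining concentration:
C = 13.2 * exp(-0.476)
= 13.2 * 0.6212634822
= 8.200677966 g/L
Extracted = 13.2 - 8.200677966 = 4.999322034 g/L
Extraction % = 4.999322034 / 13.2 * 100
= 37.8737%


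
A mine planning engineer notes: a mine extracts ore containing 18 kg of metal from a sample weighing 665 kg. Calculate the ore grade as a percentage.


2.7068%

Ore grade = (metal mass / ore mass) * 100
= (18 / 665) * 100
= 0.02706766917 * 100
= 2.7068%


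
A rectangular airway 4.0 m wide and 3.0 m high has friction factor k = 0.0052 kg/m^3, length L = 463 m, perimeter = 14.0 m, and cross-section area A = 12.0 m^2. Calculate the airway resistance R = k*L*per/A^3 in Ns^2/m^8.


Compute the numerator:
k * L * per = 0.0052 * 463 * 14.0
= 33.7064
Compute the denominator:
A^3 = 12.0^3 = 1728
Resistance:
R = 33.7064 / 1728
= 0.0195 Ns^2/m^8

0.0195 Ns^2/m^8


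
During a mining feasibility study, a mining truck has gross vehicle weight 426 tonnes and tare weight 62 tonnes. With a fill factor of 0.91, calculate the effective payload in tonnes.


Maximum payload = gross - tare
= 426 - 62 = 364 tonnes
Effective payload = max payload * fill factor
= 364 * 0.91
= 331.24 tonnes

331.24 tonnes


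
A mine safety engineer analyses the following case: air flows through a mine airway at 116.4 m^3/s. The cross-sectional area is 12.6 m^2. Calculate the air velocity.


9.2381 m/s

Velocity = flow rate / cross-sectional area
= 116.4 / 12.6
= 9.2381 m/s


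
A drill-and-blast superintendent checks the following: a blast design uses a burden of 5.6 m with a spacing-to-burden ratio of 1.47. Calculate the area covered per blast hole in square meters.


46.0992 m^2

First, find the spacing:
Spacing = burden * ratio = 5.6 * 1.47
= 8.232 m
Then, calculate the area:
Area = burden * spacing = 5.6 * 8.232
= 46.0992 m^2


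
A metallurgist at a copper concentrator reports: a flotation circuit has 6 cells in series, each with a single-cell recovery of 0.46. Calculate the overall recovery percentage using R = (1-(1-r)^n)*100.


97.5205%

Complement of single-cell recovery:
1 - r = 1 - 0.46 = 0.54
Raise to power n:
(1 - r)^6 = 0.54^6 = 0.0247949113
Overall recovery:
R = (1 - 0.0247949113) * 100
= 97.5205%


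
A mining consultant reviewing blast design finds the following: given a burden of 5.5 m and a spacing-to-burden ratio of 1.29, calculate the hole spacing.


Spacing = burden * ratio
= 5.5 * 1.29
= 7.095 m

7.095 m


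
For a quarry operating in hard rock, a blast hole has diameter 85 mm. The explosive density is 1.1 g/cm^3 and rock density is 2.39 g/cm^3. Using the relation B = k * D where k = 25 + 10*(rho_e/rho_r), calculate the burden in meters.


First, compute k:
rho_e / rho_r = 1.1 / 2.39 = 0.460251046
k = 25 + 10 * 0.460251046 = 29.60251046
Then, compute burden:
B = k * D / 1000 = 29.60251046 * 85 / 1000
= 2516.213389 / 1000
= 2.5162 m

2.5162 m


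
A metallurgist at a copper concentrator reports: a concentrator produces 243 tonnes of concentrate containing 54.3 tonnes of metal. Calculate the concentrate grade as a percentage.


22.3457%

Grade = (metal in concentrate / concentrate mass) * 100
= (54.3 / 243) * 100
= 0.2234567901 * 100
= 22.3457%


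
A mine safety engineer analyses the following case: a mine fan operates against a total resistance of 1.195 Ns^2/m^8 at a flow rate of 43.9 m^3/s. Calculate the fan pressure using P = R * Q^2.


2303.016 Pa

Compute Q^2:
Q^2 = 43.9^2 = 1927.21
Compute pressure:
P = R * Q^2 = 1.195 * 1927.21
= 2303.016 Pa


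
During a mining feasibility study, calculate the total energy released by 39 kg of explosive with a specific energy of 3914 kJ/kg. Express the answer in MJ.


152.646 MJ

Energy = mass * specific_energy / 1000
= 39 * 3914 / 1000
= 152646 / 1000
= 152.646 MJ


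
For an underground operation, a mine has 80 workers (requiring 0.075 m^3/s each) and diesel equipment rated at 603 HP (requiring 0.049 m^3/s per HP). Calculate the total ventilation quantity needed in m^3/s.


35.547 m^3/s

Airflow for workers:
Q_people = 80 * 0.075 = 6.0 m^3/s
Airflow for diesel equipment:
Q_diesel = 603 * 0.049 = 29.547 m^3/s
Total ventilation:
Q_total = 6.0 + 29.547
= 35.547 m^3/s


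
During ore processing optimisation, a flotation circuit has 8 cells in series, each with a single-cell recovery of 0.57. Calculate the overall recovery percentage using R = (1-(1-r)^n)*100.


99.8831%

Complement of single-cell recovery:
1 - r = 1 - 0.57 = 0.43
Raise to power n:
(1 - r)^8 = 0.43^8 = 0.001168820028
Overall recovery:
R = (1 - 0.001168820028) * 100
= 99.8831%


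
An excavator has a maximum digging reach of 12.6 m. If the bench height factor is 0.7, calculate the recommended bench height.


8.82 m

Bench height = reach * factor
= 12.6 * 0.7
= 8.82 m


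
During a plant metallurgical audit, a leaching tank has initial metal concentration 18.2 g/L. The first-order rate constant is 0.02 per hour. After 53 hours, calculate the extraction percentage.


65.3544%

Compute the exponent:
-k * t = -0.02 * 53 = -1.06
Remaining concentration:
C = 18.2 * exp(-1.06)
= 18.2 * 0.3464558103
= 6.305495748 g/L
Extracted = 18.2 - 6.305495748 = 11.89450425 g/L
Extraction % = 11.89450425 / 18.2 * 100
= 65.3544%


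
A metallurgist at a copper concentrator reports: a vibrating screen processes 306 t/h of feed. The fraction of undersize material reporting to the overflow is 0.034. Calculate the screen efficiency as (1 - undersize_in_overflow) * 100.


96.6%

Screen efficiency = (1 - fraction of undersize in overflow) * 100
= (1 - 0.034) * 100
= 0.966 * 100
= 96.6%


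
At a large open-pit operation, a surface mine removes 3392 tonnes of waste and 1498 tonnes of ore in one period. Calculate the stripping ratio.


2.2644

Stripping ratio = waste tonnage / ore tonnage
= 3392 / 1498
= 2.2644


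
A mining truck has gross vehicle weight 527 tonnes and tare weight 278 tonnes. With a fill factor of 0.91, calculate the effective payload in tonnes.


226.59 tonnes

Maximum payload = gross - tare
= 527 - 278 = 249 tonnes
Effective payload = max payload * fill factor
= 249 * 0.91
= 226.59 tonnes


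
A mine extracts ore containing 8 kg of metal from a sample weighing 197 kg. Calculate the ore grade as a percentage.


Ore grade = (metal mass / ore mass) * 100
= (8 / 197) * 100
= 0.04060913706 * 100
= 4.0609%

4.0609%


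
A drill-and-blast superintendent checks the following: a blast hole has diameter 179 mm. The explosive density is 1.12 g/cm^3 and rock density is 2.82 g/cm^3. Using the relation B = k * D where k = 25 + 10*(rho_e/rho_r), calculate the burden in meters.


First, compute k:
rho_e / rho_r = 1.12 / 2.82 = 0.3971631206
k = 25 + 10 * 0.3971631206 = 28.97163121
Then, compute burden:
B = k * D / 1000 = 28.97163121 * 179 / 1000
= 5185.921986 / 1000
= 5.1859 m

5.1859 m


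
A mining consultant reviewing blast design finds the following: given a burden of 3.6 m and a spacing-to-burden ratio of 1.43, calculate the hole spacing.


5.148 m

Spacing = burden * ratio
= 3.6 * 1.43
= 5.148 m


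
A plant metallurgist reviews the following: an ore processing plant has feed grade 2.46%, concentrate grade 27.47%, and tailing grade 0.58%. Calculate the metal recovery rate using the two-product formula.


Using the two-product formula:
R = 100 * c * (f - t) / (f * (c - t))
Numerator = 100 * 27.47 * (2.46 - 0.58)
= 100 * 27.47 * 1.88
= 5164.36
Denominator = 2.46 * (27.47 - 0.58)
= 2.46 * 26.89
= 66.1494
R = 5164.36 / 66.1494
= 78.0712%

78.0712%


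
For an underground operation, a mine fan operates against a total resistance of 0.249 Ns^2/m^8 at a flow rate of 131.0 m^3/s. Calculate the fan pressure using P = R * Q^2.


4273.089 Pa

Compute Q^2:
Q^2 = 131.0^2 = 17161.0
Compute pressure:
P = R * Q^2 = 0.249 * 17161.0
= 4273.089 Pa


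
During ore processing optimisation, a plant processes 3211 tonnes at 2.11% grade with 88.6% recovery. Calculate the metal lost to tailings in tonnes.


Total metal in feed:
= 3211 * 2.11 / 100 = 67.7521 tonnes
Metal recovered:
= 67.7521 * 88.6 / 100 = 60.0283606 tonnes
Metal lost to tailings:
= 67.7521 - 60.0283606
= 7.7237 tonnes

7.7237 tonnes


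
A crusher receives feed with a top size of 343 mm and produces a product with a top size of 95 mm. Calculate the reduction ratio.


3.6105

Reduction ratio = feed size / product size
= 343 / 95
= 3.6105


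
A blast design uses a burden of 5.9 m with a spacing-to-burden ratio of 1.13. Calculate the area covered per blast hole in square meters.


First, find the spacing:
Spacing = burden * ratio = 5.9 * 1.13
= 6.667 m
Then, calculate the area:
Area = burden * spacing = 5.9 * 6.667
= 39.3353 m^2

39.3353 m^2


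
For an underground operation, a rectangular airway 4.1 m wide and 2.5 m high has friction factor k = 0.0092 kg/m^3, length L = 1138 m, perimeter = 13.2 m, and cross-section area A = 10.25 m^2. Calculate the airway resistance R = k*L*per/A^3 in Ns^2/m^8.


Compute the numerator:
k * L * per = 0.0092 * 1138 * 13.2
= 138.19872
Compute the denominator:
A^3 = 10.25^3 = 1076.890625
Resistance:
R = 138.19872 / 1076.890625
= 0.1283 Ns^2/m^8

0.1283 Ns^2/m^8


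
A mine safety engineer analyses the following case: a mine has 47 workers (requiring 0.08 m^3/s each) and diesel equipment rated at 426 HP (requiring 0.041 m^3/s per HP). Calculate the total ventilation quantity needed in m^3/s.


21.226 m^3/s

Airflow for workers:
Q_people = 47 * 0.08 = 3.76 m^3/s
Airflow for diesel equipment:
Q_diesel = 426 * 0.041 = 17.466 m^3/s
Total ventilation:
Q_total = 3.76 + 17.466
= 21.226 m^3/s


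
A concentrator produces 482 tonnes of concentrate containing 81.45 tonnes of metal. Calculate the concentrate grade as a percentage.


Grade = (metal in concentrate / concentrate mass) * 100
= (81.45 / 482) * 100
= 0.1689834025 * 100
= 16.8983%

16.8983%


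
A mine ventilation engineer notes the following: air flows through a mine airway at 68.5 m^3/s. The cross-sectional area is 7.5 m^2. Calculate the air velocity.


9.1333 m/s

Velocity = flow rate / cross-sectional area
= 68.5 / 7.5
= 9.1333 m/s


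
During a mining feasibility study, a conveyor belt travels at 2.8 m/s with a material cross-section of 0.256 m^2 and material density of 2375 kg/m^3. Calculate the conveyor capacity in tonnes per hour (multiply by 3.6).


6128.64 t/h

Volumetric flow = speed * area
= 2.8 * 0.256 = 0.7168 m^3/s
Mass flow = volumetric * density
= 0.7168 * 2375 = 1702.4 kg/s
Convert to t/h: multiply by 3.6
Capacity = 1702.4 * 3.6
= 6128.64 t/h


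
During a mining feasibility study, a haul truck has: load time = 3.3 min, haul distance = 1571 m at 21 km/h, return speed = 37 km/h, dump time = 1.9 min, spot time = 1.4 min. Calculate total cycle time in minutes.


13.6361 min

Convert haul speed to m/min: 21 * 1000/60 = 350 m/min
Haul time = 1571 / 350 = 4.488571429 min
Convert return speed to m/min: 37 * 1000/60 = 616.6666667 m/min
Return time = 1571 / 616.6666667 = 2.547567568 min
Total cycle time:
= 3.3 + 4.488571429 + 1.9 + 2.547567568 + 1.4
= 13.6361 min


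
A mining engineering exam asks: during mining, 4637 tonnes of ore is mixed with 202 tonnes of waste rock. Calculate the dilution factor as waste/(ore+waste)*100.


4.1744%

Total material = ore + waste
= 4637 + 202 = 4839 tonnes
Dilution = waste / total * 100
= 202 / 4839 * 100
= 0.04174416202 * 100
= 4.1744%


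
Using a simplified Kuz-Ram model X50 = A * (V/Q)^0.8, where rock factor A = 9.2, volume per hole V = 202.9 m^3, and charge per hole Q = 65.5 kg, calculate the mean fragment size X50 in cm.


Compute V/Q:
V/Q = 202.9 / 65.5 = 3.097709924
Raise to the power 0.8:
(V/Q)^0.8 = 3.097709924^0.8 = 2.470771582
Multiply by A:
X50 = 9.2 * 2.470771582
= 22.7311 cm

22.7311 cm


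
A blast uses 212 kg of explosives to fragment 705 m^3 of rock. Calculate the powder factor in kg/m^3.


0.3007 kg/m^3

Powder factor = explosive mass / rock volume
= 212 / 705
= 0.3007 kg/m^3


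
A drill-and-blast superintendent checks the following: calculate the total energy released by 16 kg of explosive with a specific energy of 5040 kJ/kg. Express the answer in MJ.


Energy = mass * specific_energy / 1000
= 16 * 5040 / 1000
= 80640 / 1000
= 80.64 MJ

80.64 MJ


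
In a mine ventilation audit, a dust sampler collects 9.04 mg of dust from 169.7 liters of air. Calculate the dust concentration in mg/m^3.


Convert liters to m^3: 1 m^3 = 1000 L
Concentration = mass / volume * 1000
= 9.04 / 169.7 * 1000
= 0.05327047731 * 1000
= 53.2705 mg/m^3

53.2705 mg/m^3


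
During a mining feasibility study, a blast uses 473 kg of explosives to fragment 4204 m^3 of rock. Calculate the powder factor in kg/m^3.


Powder factor = explosive mass / rock volume
= 473 / 4204
= 0.1125 kg/m^3

0.1125 kg/m^3


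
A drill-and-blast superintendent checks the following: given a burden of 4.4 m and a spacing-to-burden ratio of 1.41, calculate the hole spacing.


6.204 m

Spacing = burden * ratio
= 4.4 * 1.41
= 6.204 m


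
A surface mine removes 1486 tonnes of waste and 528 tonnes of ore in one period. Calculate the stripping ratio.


2.8144

Stripping ratio = waste tonnage / ore tonnage
= 1486 / 528
= 2.8144


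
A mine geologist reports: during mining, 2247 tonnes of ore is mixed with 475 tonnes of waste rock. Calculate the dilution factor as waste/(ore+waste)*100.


17.4504%

Total material = ore + waste
= 2247 + 475 = 2722 tonnes
Dilution = waste / total * 100
= 475 / 2722 * 100
= 0.1745040411 * 100
= 17.4504%


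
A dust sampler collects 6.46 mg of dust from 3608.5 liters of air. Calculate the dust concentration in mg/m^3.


1.7902 mg/m^3

Convert liters to m^3: 1 m^3 = 1000 L
Concentration = mass / volume * 1000
= 6.46 / 3608.5 * 1000
= 0.001790217542 * 1000
= 1.7902 mg/m^3


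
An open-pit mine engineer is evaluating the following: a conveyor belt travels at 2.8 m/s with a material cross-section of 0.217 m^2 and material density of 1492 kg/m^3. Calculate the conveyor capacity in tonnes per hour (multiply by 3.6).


3263.5411 t/h

Volumetric flow = speed * area
= 2.8 * 0.217 = 0.6076 m^3/s
Mass flow = volumetric * density
= 0.6076 * 1492 = 906.5392 kg/s
Convert to t/h: multiply by 3.6
Capacity = 906.5392 * 3.6
= 3263.5411 t/h


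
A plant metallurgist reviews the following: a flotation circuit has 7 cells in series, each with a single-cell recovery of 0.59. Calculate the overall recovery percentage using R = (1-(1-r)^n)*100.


99.8052%

Complement of single-cell recovery:
1 - r = 1 - 0.59 = 0.41
Raise to power n:
(1 - r)^7 = 0.41^7 = 0.001947542739
Overall recovery:
R = (1 - 0.001947542739) * 100
= 99.8052%


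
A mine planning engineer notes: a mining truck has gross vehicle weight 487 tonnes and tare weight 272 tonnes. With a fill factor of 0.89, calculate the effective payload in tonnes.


191.35 tonnes

Maximum payload = gross - tare
= 487 - 272 = 215 tonnes
Effective payload = max payload * fill factor
= 215 * 0.89
= 191.35 tonnes


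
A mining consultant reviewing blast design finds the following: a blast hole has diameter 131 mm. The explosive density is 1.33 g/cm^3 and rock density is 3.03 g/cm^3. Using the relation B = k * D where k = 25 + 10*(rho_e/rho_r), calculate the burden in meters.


3.85 m

First, compute k:
rho_e / rho_r = 1.33 / 3.03 = 0.4389438944
k = 25 + 10 * 0.4389438944 = 29.38943894
Then, compute burden:
B = k * D / 1000 = 29.38943894 * 131 / 1000
= 3850.016502 / 1000
= 3.85 m


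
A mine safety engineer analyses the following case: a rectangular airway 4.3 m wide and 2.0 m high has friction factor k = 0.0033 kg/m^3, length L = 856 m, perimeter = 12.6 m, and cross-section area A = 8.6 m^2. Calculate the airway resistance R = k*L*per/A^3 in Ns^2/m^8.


0.056 Ns^2/m^8

Compute the numerator:
k * L * per = 0.0033 * 856 * 12.6
= 35.59248
Compute the denominator:
A^3 = 8.6^3 = 636.056
Resistance:
R = 35.59248 / 636.056
= 0.056 Ns^2/m^8


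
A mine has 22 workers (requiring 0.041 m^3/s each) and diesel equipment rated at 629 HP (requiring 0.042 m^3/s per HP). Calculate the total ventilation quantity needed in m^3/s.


27.32 m^3/s

Airflow for workers:
Q_people = 22 * 0.041 = 0.902 m^3/s
Airflow for diesel equipment:
Q_diesel = 629 * 0.042 = 26.418 m^3/s
Total ventilation:
Q_total = 0.902 + 26.418
= 27.32 m^3/s


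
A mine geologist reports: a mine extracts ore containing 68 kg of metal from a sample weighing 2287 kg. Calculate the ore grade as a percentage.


2.9733%

Ore grade = (metal mass / ore mass) * 100
= (68 / 2287) * 100
= 0.02973327503 * 100
= 2.9733%


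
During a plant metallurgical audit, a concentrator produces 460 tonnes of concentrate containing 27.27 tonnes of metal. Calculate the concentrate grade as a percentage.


Grade = (metal in concentrate / concentrate mass) * 100
= (27.27 / 460) * 100
= 0.0592826087 * 100
= 5.9283%

5.9283%


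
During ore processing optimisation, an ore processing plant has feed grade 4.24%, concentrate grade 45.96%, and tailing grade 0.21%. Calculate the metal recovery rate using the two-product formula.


95.4835%

Using the two-product formula:
R = 100 * c * (f - t) / (f * (c - t))
Numerator = 100 * 45.96 * (4.24 - 0.21)
= 100 * 45.96 * 4.03
= 18521.88
Denominator = 4.24 * (45.96 - 0.21)
= 4.24 * 45.75
= 193.98
R = 18521.88 / 193.98
= 95.4835%


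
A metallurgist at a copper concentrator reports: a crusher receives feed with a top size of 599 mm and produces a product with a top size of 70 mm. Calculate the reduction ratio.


Reduction ratio = feed size / product size
= 599 / 70
= 8.5571

8.5571


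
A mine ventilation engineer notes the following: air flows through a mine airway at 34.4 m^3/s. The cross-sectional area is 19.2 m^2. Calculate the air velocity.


1.7917 m/s

Velocity = flow rate / cross-sectional area
= 34.4 / 19.2
= 1.7917 m/s


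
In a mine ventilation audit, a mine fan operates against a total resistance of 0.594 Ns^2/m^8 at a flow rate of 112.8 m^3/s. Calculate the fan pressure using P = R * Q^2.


Compute Q^2:
Q^2 = 112.8^2 = 12723.84
Compute pressure:
P = R * Q^2 = 0.594 * 12723.84
= 7557.961 Pa

7557.961 Pa


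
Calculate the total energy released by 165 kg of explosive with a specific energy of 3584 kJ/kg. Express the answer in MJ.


591.36 MJ

Energy = mass * specific_energy / 1000
= 165 * 3584 / 1000
= 591360 / 1000
= 591.36 MJ


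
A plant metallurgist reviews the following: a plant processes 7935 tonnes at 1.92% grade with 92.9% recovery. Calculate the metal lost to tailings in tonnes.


10.817 tonnes

Total metal in feed:
= 7935 * 1.92 / 100 = 152.352 tonnes
Metal recovered:
= 152.352 * 92.9 / 100 = 141.535008 tonnes
Metal lost to tailings:
= 152.352 - 141.535008
= 10.817 tonnes


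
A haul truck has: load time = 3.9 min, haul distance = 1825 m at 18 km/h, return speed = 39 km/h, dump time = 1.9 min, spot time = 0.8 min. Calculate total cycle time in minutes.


15.491 min

Convert haul speed to m/min: 18 * 1000/60 = 300 m/min
Haul time = 1825 / 300 = 6.083333333 min
Convert return speed to m/min: 39 * 1000/60 = 650 m/min
Return time = 1825 / 650 = 2.807692308 min
Total cycle time:
= 3.9 + 6.083333333 + 1.9 + 2.807692308 + 0.8
= 15.491 min


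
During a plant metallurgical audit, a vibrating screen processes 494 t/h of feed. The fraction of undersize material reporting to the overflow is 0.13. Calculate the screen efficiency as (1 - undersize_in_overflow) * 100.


87.0%

Screen efficiency = (1 - fraction of undersize in overflow) * 100
= (1 - 0.13) * 100
= 0.87 * 100
= 87.0%


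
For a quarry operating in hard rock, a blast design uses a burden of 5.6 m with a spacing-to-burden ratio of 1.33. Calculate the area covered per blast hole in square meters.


41.7088 m^2

First, find the spacing:
Spacing = burden * ratio = 5.6 * 1.33
= 7.448 m
Then, calculate the area:
Area = burden * spacing = 5.6 * 7.448
= 41.7088 m^2


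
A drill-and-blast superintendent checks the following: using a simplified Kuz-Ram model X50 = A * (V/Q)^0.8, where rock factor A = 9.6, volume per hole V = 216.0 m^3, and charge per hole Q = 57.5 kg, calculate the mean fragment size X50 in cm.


Compute V/Q:
V/Q = 216.0 / 57.5 = 3.756521739
Raise to the power 0.8:
(V/Q)^0.8 = 3.756521739^0.8 = 2.882894338
Multiply by A:
X50 = 9.6 * 2.882894338
= 27.6758 cm

27.6758 cm


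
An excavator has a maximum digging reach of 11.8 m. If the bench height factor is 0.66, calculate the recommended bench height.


Bench height = reach * factor
= 11.8 * 0.66
= 7.788 m

7.788 m


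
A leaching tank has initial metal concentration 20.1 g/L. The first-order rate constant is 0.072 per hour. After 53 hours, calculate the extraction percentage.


Compute the exponent:
-k * t = -0.072 * 53 = -3.816
Remaining concentration:
C = 20.1 * exp(-3.816)
= 20.1 * 0.02201568775
= 0.4425153239 g/L
Extracted = 20.1 - 0.4425153239 = 19.65748468 g/L
Extraction % = 19.65748468 / 20.1 * 100
= 97.7984%

97.7984%


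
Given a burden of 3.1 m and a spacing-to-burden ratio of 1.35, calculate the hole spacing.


Spacing = burden * ratio
= 3.1 * 1.35
= 4.185 m

4.185 m


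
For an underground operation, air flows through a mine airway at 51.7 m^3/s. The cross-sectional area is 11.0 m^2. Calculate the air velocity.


4.7 m/s

Velocity = flow rate / cross-sectional area
= 51.7 / 11.0
= 4.7 m/s


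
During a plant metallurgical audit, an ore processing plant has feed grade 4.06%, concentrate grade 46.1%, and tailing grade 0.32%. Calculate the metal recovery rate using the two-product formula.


Using the two-product formula:
R = 100 * c * (f - t) / (f * (c - t))
Numerator = 100 * 46.1 * (4.06 - 0.32)
= 100 * 46.1 * 3.74
= 17241.4
Denominator = 4.06 * (46.1 - 0.32)
= 4.06 * 45.78
= 185.8668
R = 17241.4 / 185.8668
= 92.7621%

92.7621%


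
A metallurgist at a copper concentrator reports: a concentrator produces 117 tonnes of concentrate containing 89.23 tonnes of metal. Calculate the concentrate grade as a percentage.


76.265%

Grade = (metal in concentrate / concentrate mass) * 100
= (89.23 / 117) * 100
= 0.7626495726 * 100
= 76.265%


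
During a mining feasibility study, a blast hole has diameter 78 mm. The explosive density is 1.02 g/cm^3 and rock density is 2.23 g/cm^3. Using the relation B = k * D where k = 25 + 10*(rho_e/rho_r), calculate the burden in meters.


First, compute k:
rho_e / rho_r = 1.02 / 2.23 = 0.4573991031
k = 25 + 10 * 0.4573991031 = 29.57399103
Then, compute burden:
B = k * D / 1000 = 29.57399103 * 78 / 1000
= 2306.7713 / 1000
= 2.3068 m

2.3068 m


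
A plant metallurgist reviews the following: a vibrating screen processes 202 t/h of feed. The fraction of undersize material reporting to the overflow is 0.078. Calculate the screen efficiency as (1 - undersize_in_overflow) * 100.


Screen efficiency = (1 - fraction of undersize in overflow) * 100
= (1 - 0.078) * 100
= 0.922 * 100
= 92.2%

92.2%


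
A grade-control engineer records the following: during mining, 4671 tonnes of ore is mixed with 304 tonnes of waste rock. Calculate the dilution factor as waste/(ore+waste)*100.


6.1106%

Total material = ore + waste
= 4671 + 304 = 4975 tonnes
Dilution = waste / total * 100
= 304 / 4975 * 100
= 0.06110552764 * 100
= 6.1106%


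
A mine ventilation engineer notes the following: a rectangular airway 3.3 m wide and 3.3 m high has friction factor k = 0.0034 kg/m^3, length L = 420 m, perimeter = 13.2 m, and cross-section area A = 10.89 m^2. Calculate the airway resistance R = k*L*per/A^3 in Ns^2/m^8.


0.0146 Ns^2/m^8

Compute the numerator:
k * L * per = 0.0034 * 420 * 13.2
= 18.8496
Compute the denominator:
A^3 = 10.89^3 = 1291.467969
Resistance:
R = 18.8496 / 1291.467969
= 0.0146 Ns^2/m^8


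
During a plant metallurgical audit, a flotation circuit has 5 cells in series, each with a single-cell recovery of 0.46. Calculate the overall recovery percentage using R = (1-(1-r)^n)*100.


95.4083%

Complement of single-cell recovery:
1 - r = 1 - 0.46 = 0.54
Raise to power n:
(1 - r)^5 = 0.54^5 = 0.0459165024
Overall recovery:
R = (1 - 0.0459165024) * 100
= 95.4083%


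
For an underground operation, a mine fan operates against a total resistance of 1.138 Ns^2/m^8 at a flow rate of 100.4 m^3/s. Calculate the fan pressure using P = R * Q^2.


Compute Q^2:
Q^2 = 100.4^2 = 10080.16
Compute pressure:
P = R * Q^2 = 1.138 * 10080.16
= 11471.2221 Pa

11471.2221 Pa


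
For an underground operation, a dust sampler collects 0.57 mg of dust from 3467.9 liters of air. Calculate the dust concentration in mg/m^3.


Convert liters to m^3: 1 m^3 = 1000 L
Concentration = mass / volume * 1000
= 0.57 / 3467.9 * 1000
= 0.0001643646011 * 1000
= 0.1644 mg/m^3

0.1644 mg/m^3


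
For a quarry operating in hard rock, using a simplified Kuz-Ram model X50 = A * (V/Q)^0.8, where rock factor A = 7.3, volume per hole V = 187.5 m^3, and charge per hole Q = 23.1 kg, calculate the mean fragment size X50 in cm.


38.9793 cm

Compute V/Q:
V/Q = 187.5 / 23.1 = 8.116883117
Raise to the power 0.8:
(V/Q)^0.8 = 8.116883117^0.8 = 5.339633311
Multiply by A:
X50 = 7.3 * 5.339633311
= 38.9793 cm


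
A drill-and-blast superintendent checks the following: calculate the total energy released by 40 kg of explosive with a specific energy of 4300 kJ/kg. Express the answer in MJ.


Energy = mass * specific_energy / 1000
= 40 * 4300 / 1000
= 172000 / 1000
= 172.0 MJ

172.0 MJ


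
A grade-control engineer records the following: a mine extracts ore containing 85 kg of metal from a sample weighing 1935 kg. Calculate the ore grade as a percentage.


4.3928%

Ore grade = (metal mass / ore mass) * 100
= (85 / 1935) * 100
= 0.04392764858 * 100
= 4.3928%


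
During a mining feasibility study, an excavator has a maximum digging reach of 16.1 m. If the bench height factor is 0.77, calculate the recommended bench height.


Bench height = reach * factor
= 16.1 * 0.77
= 12.397 m

12.397 m


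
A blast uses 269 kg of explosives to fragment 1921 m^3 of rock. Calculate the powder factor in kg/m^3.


Powder factor = explosive mass / rock volume
= 269 / 1921
= 0.14 kg/m^3

0.14 kg/m^3


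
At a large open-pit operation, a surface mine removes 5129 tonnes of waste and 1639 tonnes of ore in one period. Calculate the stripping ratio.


Stripping ratio = waste tonnage / ore tonnage
= 5129 / 1639
= 3.1293

3.1293


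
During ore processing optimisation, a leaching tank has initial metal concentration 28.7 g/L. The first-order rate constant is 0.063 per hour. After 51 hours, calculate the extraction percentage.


Compute the exponent:
-k * t = -0.063 * 51 = -3.213
Remaining concentration:
C = 28.7 * exp(-3.213)
= 28.7 * 0.04023572486
= 1.154765303 g/L
Extracted = 28.7 - 1.154765303 = 27.5452347 g/L
Extraction % = 27.5452347 / 28.7 * 100
= 95.9764%

95.9764%


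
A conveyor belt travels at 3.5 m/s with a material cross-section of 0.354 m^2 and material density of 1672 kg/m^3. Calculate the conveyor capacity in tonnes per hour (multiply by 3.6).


Volumetric flow = speed * area
= 3.5 * 0.354 = 1.239 m^3/s
Mass flow = volumetric * density
= 1.239 * 1672 = 2071.608 kg/s
Convert to t/h: multiply by 3.6
Capacity = 2071.608 * 3.6
= 7457.7888 t/h

7457.7888 t/h


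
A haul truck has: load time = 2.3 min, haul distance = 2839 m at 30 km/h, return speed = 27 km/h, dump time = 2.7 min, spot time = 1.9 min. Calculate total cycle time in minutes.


18.8869 min

Convert haul speed to m/min: 30 * 1000/60 = 500 m/min
Haul time = 2839 / 500 = 5.678 min
Convert return speed to m/min: 27 * 1000/60 = 450 m/min
Return time = 2839 / 450 = 6.308888889 min
Total cycle time:
= 2.3 + 5.678 + 2.7 + 6.308888889 + 1.9
= 18.8869 min


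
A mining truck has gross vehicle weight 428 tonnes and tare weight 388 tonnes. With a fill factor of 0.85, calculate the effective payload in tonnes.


34.0 tonnes

Maximum payload = gross - tare
= 428 - 388 = 40 tonnes
Effective payload = max payload * fill factor
= 40 * 0.85
= 34.0 tonnes


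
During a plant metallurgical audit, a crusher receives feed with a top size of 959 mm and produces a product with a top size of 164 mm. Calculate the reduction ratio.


5.8476

Reduction ratio = feed size / product size
= 959 / 164
= 5.8476


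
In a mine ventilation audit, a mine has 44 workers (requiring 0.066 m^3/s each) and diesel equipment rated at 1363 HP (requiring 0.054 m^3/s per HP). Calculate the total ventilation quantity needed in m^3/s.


76.506 m^3/s

Airflow for workers:
Q_people = 44 * 0.066 = 2.904 m^3/s
Airflow for diesel equipment:
Q_diesel = 1363 * 0.054 = 73.602 m^3/s
Total ventilation:
Q_total = 2.904 + 73.602
= 76.506 m^3/s


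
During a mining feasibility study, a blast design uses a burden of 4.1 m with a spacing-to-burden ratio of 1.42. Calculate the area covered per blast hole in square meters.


23.8702 m^2

First, find the spacing:
Spacing = burden * ratio = 4.1 * 1.42
= 5.822 m
Then, calculate the area:
Area = burden * spacing = 4.1 * 5.822
= 23.8702 m^2


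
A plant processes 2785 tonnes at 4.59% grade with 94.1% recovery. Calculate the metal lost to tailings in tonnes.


7.5421 tonnes

Total metal in feed:
= 2785 * 4.59 / 100 = 127.8315 tonnes
Metal recovered:
= 127.8315 * 94.1 / 100 = 120.2894415 tonnes
Metal lost to tailings:
= 127.8315 - 120.2894415
= 7.5421 tonnes


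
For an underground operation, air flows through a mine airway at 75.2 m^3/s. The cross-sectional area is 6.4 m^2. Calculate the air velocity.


11.75 m/s

Velocity = flow rate / cross-sectional area
= 75.2 / 6.4
= 11.75 m/s


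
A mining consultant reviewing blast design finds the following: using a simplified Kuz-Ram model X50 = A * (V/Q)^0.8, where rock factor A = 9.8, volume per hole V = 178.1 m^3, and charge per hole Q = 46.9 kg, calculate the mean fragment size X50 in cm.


28.4983 cm

Compute V/Q:
V/Q = 178.1 / 46.9 = 3.797441365
Raise to the power 0.8:
(V/Q)^0.8 = 3.797441365^0.8 = 2.907989683
Multiply by A:
X50 = 9.8 * 2.907989683
= 28.4983 cm


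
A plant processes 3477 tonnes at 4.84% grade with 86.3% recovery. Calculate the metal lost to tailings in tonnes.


Total metal in feed:
= 3477 * 4.84 / 100 = 168.2868 tonnes
Metal recovered:
= 168.2868 * 86.3 / 100 = 145.2315084 tonnes
Metal lost to tailings:
= 168.2868 - 145.2315084
= 23.0553 tonnes

23.0553 tonnes


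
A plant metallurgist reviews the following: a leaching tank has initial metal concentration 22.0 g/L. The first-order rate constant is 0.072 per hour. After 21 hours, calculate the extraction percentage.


Compute the exponent:
-k * t = -0.072 * 21 = -1.512
Remaining concentration:
C = 22.0 * exp(-1.512)
= 22.0 * 0.2204685995
= 4.85030919 g/L
Extracted = 22.0 - 4.85030919 = 17.14969081 g/L
Extraction % = 17.14969081 / 22.0 * 100
= 77.9531%

77.9531%


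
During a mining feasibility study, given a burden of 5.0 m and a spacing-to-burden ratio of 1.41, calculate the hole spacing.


Spacing = burden * ratio
= 5.0 * 1.41
= 7.05 m

7.05 m


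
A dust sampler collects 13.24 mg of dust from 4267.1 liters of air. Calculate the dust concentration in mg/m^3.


Convert liters to m^3: 1 m^3 = 1000 L
Concentration = mass / volume * 1000
= 13.24 / 4267.1 * 1000
= 0.003102809871 * 1000
= 3.1028 mg/m^3

3.1028 mg/m^3


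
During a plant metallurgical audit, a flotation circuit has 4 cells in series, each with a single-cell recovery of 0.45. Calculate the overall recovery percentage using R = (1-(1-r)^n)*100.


90.8494%

Complement of single-cell recovery:
1 - r = 1 - 0.45 = 0.55
Raise to power n:
(1 - r)^4 = 0.55^4 = 0.09150625
Overall recovery:
R = (1 - 0.09150625) * 100
= 90.8494%


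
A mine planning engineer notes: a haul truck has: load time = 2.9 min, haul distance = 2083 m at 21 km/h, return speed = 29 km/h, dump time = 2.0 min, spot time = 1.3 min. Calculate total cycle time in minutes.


Convert haul speed to m/min: 21 * 1000/60 = 350 m/min
Haul time = 2083 / 350 = 5.951428571 min
Convert return speed to m/min: 29 * 1000/60 = 483.3333333 m/min
Return time = 2083 / 483.3333333 = 4.309655172 min
Total cycle time:
= 2.9 + 5.951428571 + 2.0 + 4.309655172 + 1.3
= 16.4611 min

16.4611 min


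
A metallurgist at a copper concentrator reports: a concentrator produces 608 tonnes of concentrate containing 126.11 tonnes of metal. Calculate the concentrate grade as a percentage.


20.7418%

Grade = (metal in concentrate / concentrate mass) * 100
= (126.11 / 608) * 100
= 0.2074177632 * 100
= 20.7418%


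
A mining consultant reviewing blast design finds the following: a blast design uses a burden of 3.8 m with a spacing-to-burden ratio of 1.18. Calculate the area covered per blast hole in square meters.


First, find the spacing:
Spacing = burden * ratio = 3.8 * 1.18
= 4.484 m
Then, calculate the area:
Area = burden * spacing = 3.8 * 4.484
= 17.0392 m^2

17.0392 m^2


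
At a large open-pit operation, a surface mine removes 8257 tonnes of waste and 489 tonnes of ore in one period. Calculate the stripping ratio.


16.8855

Stripping ratio = waste tonnage / ore tonnage
= 8257 / 489
= 16.8855


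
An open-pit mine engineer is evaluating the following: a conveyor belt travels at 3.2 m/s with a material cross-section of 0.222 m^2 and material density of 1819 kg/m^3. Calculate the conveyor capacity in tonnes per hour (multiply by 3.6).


Volumetric flow = speed * area
= 3.2 * 0.222 = 0.7104 m^3/s
Mass flow = volumetric * density
= 0.7104 * 1819 = 1292.2176 kg/s
Convert to t/h: multiply by 3.6
Capacity = 1292.2176 * 3.6
= 4651.9834 t/h

4651.9834 t/h


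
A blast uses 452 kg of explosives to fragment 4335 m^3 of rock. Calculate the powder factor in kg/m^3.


Powder factor = explosive mass / rock volume
= 452 / 4335
= 0.1043 kg/m^3

0.1043 kg/m^3


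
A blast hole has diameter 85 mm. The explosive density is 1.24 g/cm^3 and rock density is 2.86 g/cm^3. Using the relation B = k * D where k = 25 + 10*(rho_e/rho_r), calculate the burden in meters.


First, compute k:
rho_e / rho_r = 1.24 / 2.86 = 0.4335664336
k = 25 + 10 * 0.4335664336 = 29.33566434
Then, compute burden:
B = k * D / 1000 = 29.33566434 * 85 / 1000
= 2493.531469 / 1000
= 2.4935 m

2.4935 m
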